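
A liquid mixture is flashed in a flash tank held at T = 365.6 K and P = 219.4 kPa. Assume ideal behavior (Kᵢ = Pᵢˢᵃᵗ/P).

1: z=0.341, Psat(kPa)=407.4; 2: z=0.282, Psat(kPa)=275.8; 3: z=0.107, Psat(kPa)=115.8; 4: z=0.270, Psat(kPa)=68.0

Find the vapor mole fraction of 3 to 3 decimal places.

Raoult's law: Kᵢ = Pᵢˢᵃᵗ/P = Pᵢˢᵃᵗ/219.4.
  K_1 = 407.4/219.4 = 1.85688, K_2 = 275.8/219.4 = 1.25706, K_3 = 115.8/219.4 = 0.52780, K_4 = 68.0/219.4 = 0.30994
Newton iteration, V/F⁰ = 0.41:
  V/F = 0.410: g = -0.0407, g' = -0.439 → V/F = 0.317
  V/F = 0.317: g = -0.0012, g' = -0.414 → V/F = 0.314
Converged at V/F = 0.314.
Compositions from xᵢ = zᵢ/(1+V/F(Kᵢ−1)), yᵢ = Kᵢxᵢ:
  1: x = 0.269, y = 0.499
  2: x = 0.261, y = 0.328
  3: x = 0.126, y = 0.066
  4: x = 0.345, y = 0.107

y_3 = 0.066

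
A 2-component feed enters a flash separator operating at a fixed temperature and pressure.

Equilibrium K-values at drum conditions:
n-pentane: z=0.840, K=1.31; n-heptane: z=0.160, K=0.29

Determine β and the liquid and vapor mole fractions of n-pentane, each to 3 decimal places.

β = 0.667, x_n-pentane = 0.696, y_n-pentane = 0.912

Let β = V/F and solve Σ zᵢ(Kᵢ−1)/(1+β(Kᵢ−1)) = 0.
Check two-phase: ΣzᵢKᵢ = 1.147 > 1 and Σzᵢ/Kᵢ = 1.193 > 1, so g(0) = 0.147 > 0 and g(1) = -0.193 < 0.
Binary case is linear: z₁(K₁−1)(1+β(K₂−1)) + z₂(K₂−1)(1+β(K₁−1)) = 0
⇒ β = [z₁(K₁−1)+z₂(K₂−1)] / [−(K₁−1)(K₂−1)] = 0.1468/0.2201 = 0.667
Compositions from xᵢ = zᵢ/(1+β(Kᵢ−1)), yᵢ = Kᵢxᵢ:
  n-pentane: x = 0.696, y = 0.912
  n-heptane: x = 0.304, y = 0.088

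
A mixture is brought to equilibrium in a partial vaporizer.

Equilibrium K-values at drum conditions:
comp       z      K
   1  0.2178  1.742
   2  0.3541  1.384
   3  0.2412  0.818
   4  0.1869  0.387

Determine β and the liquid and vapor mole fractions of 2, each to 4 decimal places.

Rachford–Rice: g(β) = Σ zᵢ(Kᵢ−1)/(1+β(Kᵢ−1)) = 0.
Feasibility: ΣzᵢKᵢ = 1.1391, Σzᵢ/Kᵢ = 1.1587 — both > 1, two phases present.
Iterate (Newton) starting at β = 0.5:
  β = 0.5000: g = 0.01845, g' = -0.2562 → β = 0.5720
  β = 0.5720: g = -0.00049, g' = -0.2707 → β = 0.5702
Converged at β = 0.5702.
Compositions from xᵢ = zᵢ/(1+β(Kᵢ−1)), yᵢ = Kᵢxᵢ:
  1: x = 0.1530, y = 0.2666
  2: x = 0.2905, y = 0.4020
  3: x = 0.2691, y = 0.2201
  4: x = 0.2873, y = 0.1112

β = 0.5702, x_2 = 0.2905, y_2 = 0.4020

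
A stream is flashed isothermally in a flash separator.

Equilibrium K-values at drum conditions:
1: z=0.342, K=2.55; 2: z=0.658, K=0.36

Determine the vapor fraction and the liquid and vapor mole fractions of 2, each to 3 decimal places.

Let ψ = V/F and solve Σ zᵢ(Kᵢ−1)/(1+ψ(Kᵢ−1)) = 0.
Check two-phase: ΣzᵢKᵢ = 1.109 > 1 and Σzᵢ/Kᵢ = 1.962 > 1, so g(0) = 0.109 > 0 and g(1) = -0.962 < 0.
Binary case is linear: z₁(K₁−1)(1+ψ(K₂−1)) + z₂(K₂−1)(1+ψ(K₁−1)) = 0
⇒ ψ = [z₁(K₁−1)+z₂(K₂−1)] / [−(K₁−1)(K₂−1)] = 0.1090/0.9920 = 0.110
Compositions from xᵢ = zᵢ/(1+ψ(Kᵢ−1)), yᵢ = Kᵢxᵢ:
  1: x = 0.292, y = 0.745
  2: x = 0.708, y = 0.255

ψ = 0.110, x_2 = 0.708, y_2 = 0.255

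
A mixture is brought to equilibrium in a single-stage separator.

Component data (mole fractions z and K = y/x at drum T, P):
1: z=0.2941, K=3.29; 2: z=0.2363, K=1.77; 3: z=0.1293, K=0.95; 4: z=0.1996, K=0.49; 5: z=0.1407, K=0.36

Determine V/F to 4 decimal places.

V/F = 0.7797

Rachford–Rice: g(V/F) = Σ zᵢ(Kᵢ−1)/(1+V/F(Kᵢ−1)) = 0.
Check two-phase: ΣzᵢKᵢ = 1.6571 > 1 and Σzᵢ/Kᵢ = 1.1572 > 1, so g(0) = 0.6571 > 0 and g(1) = -0.1572 < 0.
Newton iteration, V/F⁰ = 0.5:
  V/F = 0.5000: g = 0.16966, g' = -0.6268 → V/F = 0.7707
  V/F = 0.7707: g = 0.00564, g' = -0.6226 → V/F = 0.7797
Converged at V/F = 0.7797.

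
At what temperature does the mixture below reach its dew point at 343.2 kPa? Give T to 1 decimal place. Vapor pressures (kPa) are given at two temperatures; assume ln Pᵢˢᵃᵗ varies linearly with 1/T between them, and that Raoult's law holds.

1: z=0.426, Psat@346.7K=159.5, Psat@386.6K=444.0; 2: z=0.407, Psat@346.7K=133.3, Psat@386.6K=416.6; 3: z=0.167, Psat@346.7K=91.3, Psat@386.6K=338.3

Dew-point temperature: Σzᵢ·P/Pᵢˢᵃᵗ(T) = 1. Interpolate ln Pᵢˢᵃᵗ = aᵢ + bᵢ/T.
  T = 346.7 K: ΣzᵢP/Pᵢˢᵃᵗ = 2.5923
  T = 386.6 K: ΣzᵢP/Pᵢˢᵃᵗ = 0.8340
  T = 366.6 K: ΣzᵢP/Pᵢˢᵃᵗ = 1.4257
  T = 376.6 K: ΣzᵢP/Pᵢˢᵃᵗ = 1.0823
  T = 381.6 K: ΣzᵢP/Pᵢˢᵃᵗ = 0.9484
  T = 379.1 K: ΣzᵢP/Pᵢˢᵃᵗ = 1.0127
Interpolating between 379.1 K and 381.6 K gives T ≈ 379.6 K.

T = 379.6 K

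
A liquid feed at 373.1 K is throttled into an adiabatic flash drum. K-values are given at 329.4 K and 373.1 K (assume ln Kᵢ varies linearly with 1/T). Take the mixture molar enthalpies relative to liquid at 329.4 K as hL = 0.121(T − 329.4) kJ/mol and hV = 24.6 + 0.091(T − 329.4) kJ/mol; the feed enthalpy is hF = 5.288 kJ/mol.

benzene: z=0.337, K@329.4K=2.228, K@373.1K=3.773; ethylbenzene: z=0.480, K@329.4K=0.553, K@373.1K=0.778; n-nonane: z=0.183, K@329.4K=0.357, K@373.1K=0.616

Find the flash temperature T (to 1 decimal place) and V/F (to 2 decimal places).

Adiabatic flash: solve Rachford–Rice at each trial T, then check hF = ψ·hV(T) + (1−ψ)·hL(T).
  T = 329.4 K: K = (2.228, 0.553, 0.357), RR gives ψ = 0.131, H_out = 3.226 kJ/mol
  T = 373.1 K: K = (3.773, 0.778, 0.616), RR gives ψ = 0.989, H_out = 28.310 kJ/mol
  T = 351.2 K: K = (2.945, 0.663, 0.477), RR gives ψ = 0.516, H_out = 14.991 kJ/mol
  T = 340.3 K: K = (2.573, 0.607, 0.414), RR gives ψ = 0.329, H_out = 9.307 kJ/mol
  T = 334.9 K: K = (2.399, 0.580, 0.385), RR gives ψ = 0.234, H_out = 6.395 kJ/mol
  T = 332.1 K: K = (2.311, 0.566, 0.371), RR gives ψ = 0.183, H_out = 4.815 kJ/mol
  T = 333.5 K: K = (2.355, 0.573, 0.378), RR gives ψ = 0.209, H_out = 5.613 kJ/mol
Linear interpolation between T = 332.1 (H_out = 4.815) and T = 333.5 (H_out = 5.613) on hF = 5.288 gives T ≈ 332.9 K, at which ψ = 0.20.

T = 332.9 K, V/F = 0.20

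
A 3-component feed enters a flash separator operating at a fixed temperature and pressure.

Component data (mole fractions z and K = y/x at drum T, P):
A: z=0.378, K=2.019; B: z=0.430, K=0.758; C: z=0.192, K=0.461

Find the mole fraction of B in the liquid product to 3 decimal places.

Material balance + equilibrium reduce to Σ zᵢ(Kᵢ−1)/(1+V/F(Kᵢ−1)) = 0.
Feasibility: ΣzᵢKᵢ = 1.178, Σzᵢ/Kᵢ = 1.171 — both > 1, two phases present.
Iterate (Newton) starting at V/F = 0.64:
  V/F = 0.640: g = -0.0480, g' = -0.309 → V/F = 0.485
  V/F = 0.485: g = -0.0002, g' = -0.310 → V/F = 0.484
Converged at V/F = 0.484.
Compositions from xᵢ = zᵢ/(1+V/F(Kᵢ−1)), yᵢ = Kᵢxᵢ:
  A: x = 0.253, y = 0.511
  B: x = 0.487, y = 0.369
  C: x = 0.260, y = 0.120

x_B = 0.487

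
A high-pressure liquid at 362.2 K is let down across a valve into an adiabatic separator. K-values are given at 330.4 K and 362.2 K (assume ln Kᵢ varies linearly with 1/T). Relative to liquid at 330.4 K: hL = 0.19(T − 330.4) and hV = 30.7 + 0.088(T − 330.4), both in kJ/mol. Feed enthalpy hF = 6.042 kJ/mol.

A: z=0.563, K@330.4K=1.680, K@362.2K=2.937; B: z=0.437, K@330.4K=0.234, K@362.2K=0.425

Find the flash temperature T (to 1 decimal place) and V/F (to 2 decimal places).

Adiabatic flash: solve Rachford–Rice at each trial T, then check hF = ψ·hV(T) + (1−ψ)·hL(T).
  T = 330.4 K: K = (1.680, 0.234), RR gives ψ = 0.092, H_out = 2.835 kJ/mol
  T = 362.2 K: K = (2.937, 0.425), RR gives ψ = 0.754, H_out = 26.731 kJ/mol
  T = 346.3 K: K = (2.250, 0.320), RR gives ψ = 0.478, H_out = 16.920 kJ/mol
  T = 338.4 K: K = (1.953, 0.275), RR gives ψ = 0.318, H_out = 11.012 kJ/mol
  T = 334.4 K: K = (1.813, 0.254), RR gives ψ = 0.217, H_out = 7.330 kJ/mol
  T = 332.4 K: K = (1.746, 0.244), RR gives ψ = 0.158, H_out = 5.209 kJ/mol
Linear interpolation between T = 332.4 (H_out = 5.209) and T = 334.4 (H_out = 7.330) on hF = 6.042 gives T ≈ 333.2 K, at which ψ = 0.18.

T = 333.2 K, V/F = 0.18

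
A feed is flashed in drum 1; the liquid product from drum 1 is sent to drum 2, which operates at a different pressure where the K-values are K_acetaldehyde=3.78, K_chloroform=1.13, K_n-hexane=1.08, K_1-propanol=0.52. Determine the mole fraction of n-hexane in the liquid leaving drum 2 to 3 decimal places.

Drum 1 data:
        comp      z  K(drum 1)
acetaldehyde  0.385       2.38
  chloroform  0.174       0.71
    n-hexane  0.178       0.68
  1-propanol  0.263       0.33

x_n-hexane (drum 2) = 0.190

Drum 1:
Let ψ₁ = V/F and solve Σ zᵢ(Kᵢ−1)/(1+ψ₁(Kᵢ−1)) = 0.
Feasibility: ΣzᵢKᵢ = 1.248, Σzᵢ/Kᵢ = 1.466 — both > 1, two phases present.
Iterate (Newton) starting at ψ₁ = 0.5:
  ψ₁ = 0.500: g = -0.0774, g' = -0.570 → ψ₁ = 0.364
Converged at ψ₁ = 0.364.
Drum-1 compositions:
  acetaldehyde: x = 0.256, y = 0.610
  chloroform: x = 0.195, y = 0.138
  n-hexane: x = 0.201, y = 0.137
  1-propanol: x = 0.348, y = 0.115
Drum-2 feed = drum-1 liquid: z₂ = (0.2564, 0.1945, 0.2014, 0.3477).
Drum 2:
Rachford–Rice: g(ψ₂) = Σ zᵢ(Kᵢ−1)/(1+ψ₂(Kᵢ−1)) = 0.
g(0) = ΣzᵢKᵢ − 1 = 0.587 and g(1) = 1 − Σzᵢ/Kᵢ = -0.095, so a root lies in (0, 1).
Iterate (Newton) starting at ψ₂ = 0.63:
  ψ₂ = 0.630: g = 0.0585, g' = -0.430 → ψ₂ = 0.766
  ψ₂ = 0.766: g = 0.0020, g' = -0.407 → ψ₂ = 0.771
Converged at ψ₂ = 0.771.
  acetaldehyde: x = 0.082, y = 0.308
  chloroform: x = 0.177, y = 0.200
  n-hexane: x = 0.190, y = 0.205
  1-propanol: x = 0.552, y = 0.287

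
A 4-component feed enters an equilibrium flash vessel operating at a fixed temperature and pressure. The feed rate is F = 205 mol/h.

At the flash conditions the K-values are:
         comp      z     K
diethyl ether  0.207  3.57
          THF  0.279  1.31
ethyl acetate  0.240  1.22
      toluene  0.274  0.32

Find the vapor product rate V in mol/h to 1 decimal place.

Let ψ = V/F and solve Σ zᵢ(Kᵢ−1)/(1+ψ(Kᵢ−1)) = 0.
Check two-phase: ΣzᵢKᵢ = 1.485 > 1 and Σzᵢ/Kᵢ = 1.324 > 1, so g(0) = 0.485 > 0 and g(1) = -0.324 < 0.
Newton iteration, ψ⁰ = 0.5:
  ψ = 0.500: g = 0.0730, g' = -0.582 → ψ = 0.625
  ψ = 0.625: g = -0.0012, g' = -0.612 → ψ = 0.623
Converged at ψ = 0.623.
Then V = ψ·F = 0.6233·205 = 127.8 mol/h and L = F − V = 77.2 mol/h.

V = 127.8 mol/h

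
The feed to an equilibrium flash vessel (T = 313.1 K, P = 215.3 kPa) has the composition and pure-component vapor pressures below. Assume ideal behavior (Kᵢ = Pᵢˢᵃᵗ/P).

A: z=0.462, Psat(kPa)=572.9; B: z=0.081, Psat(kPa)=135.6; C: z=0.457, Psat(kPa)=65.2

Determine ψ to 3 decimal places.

Raoult's law: Kᵢ = Pᵢˢᵃᵗ/P = Pᵢˢᵃᵗ/215.3.
  K_A = 572.9/215.3 = 2.66094, K_B = 135.6/215.3 = 0.62982, K_C = 65.2/215.3 = 0.30283
Rachford–Rice: g(ψ) = Σ zᵢ(Kᵢ−1)/(1+ψ(Kᵢ−1)) = 0.
g(0) = ΣzᵢKᵢ − 1 = 0.419 and g(1) = 1 − Σzᵢ/Kᵢ = -0.811, so a root lies in (0, 1).
Newton–Raphson from ψ = 0.5:
  ψ = 0.500: g = -0.1067, g' = -0.921 → ψ = 0.384
  ψ = 0.384: g = -0.0016, g' = -0.904 → ψ = 0.382
Converged at ψ = 0.382.

ψ = 0.382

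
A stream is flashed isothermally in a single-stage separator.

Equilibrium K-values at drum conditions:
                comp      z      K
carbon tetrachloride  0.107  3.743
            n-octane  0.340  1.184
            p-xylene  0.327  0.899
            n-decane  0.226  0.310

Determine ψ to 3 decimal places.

Let ψ = V/F and solve Σ zᵢ(Kᵢ−1)/(1+ψ(Kᵢ−1)) = 0.
Check two-phase: ΣzᵢKᵢ = 1.167 > 1 and Σzᵢ/Kᵢ = 1.409 > 1, so g(0) = 0.167 > 0 and g(1) = -0.409 < 0.
Iterate (Newton) starting at ψ = 0.5:
  ψ = 0.500: g = -0.0918, g' = -0.407 → ψ = 0.275
  ψ = 0.275: g = 0.0006, g' = -0.440 → ψ = 0.276
Converged at ψ = 0.276.

ψ = 0.276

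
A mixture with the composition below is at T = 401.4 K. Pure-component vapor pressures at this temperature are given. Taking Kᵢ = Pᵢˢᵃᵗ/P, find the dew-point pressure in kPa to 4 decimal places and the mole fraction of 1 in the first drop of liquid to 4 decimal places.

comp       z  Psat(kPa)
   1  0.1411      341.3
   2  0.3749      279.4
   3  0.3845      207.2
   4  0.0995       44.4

Pdew = 170.8844 kPa, x_1 = 0.0706

At the dew point ψ → 1, so Σzᵢ/Kᵢ = 1 with Kᵢ = Pᵢˢᵃᵗ/P ⇒ 1/P = Σzᵢ/Pᵢˢᵃᵗ.
1/P = 0.1411/341.3 + 0.3749/279.4 + 0.3845/207.2 + 0.0995/44.4 = 0.0058519 ⇒ P = 170.8844 kPa
xᵢ = zᵢP/Pᵢˢᵃᵗ ⇒ x_1 = 0.1411·170.8844/341.3 = 0.0706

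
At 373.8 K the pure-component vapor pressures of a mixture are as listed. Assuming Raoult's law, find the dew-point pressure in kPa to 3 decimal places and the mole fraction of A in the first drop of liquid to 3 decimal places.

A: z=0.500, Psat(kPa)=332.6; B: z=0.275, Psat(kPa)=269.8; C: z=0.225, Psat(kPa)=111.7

At the dew point ψ → 1, so Σzᵢ/Kᵢ = 1 with Kᵢ = Pᵢˢᵃᵗ/P ⇒ 1/P = Σzᵢ/Pᵢˢᵃᵗ.
1/P = 0.500/332.6 + 0.275/269.8 + 0.225/111.7 = 0.004537 ⇒ P = 220.415 kPa
xᵢ = zᵢP/Pᵢˢᵃᵗ ⇒ x_A = 0.500·220.415/332.6 = 0.331

Pdew = 220.415 kPa, x_A = 0.331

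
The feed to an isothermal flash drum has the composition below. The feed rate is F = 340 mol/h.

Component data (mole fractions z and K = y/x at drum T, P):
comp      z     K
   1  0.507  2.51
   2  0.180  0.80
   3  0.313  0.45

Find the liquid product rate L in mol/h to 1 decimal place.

Let ψ = V/F and solve Σ zᵢ(Kᵢ−1)/(1+ψ(Kᵢ−1)) = 0.
Feasibility: ΣzᵢKᵢ = 1.557, Σzᵢ/Kᵢ = 1.123 — both > 1, two phases present.
Iterate (Newton) starting at ψ = 0.63:
  ψ = 0.630: g = 0.0877, g' = -0.535 → ψ = 0.794
Converged at ψ = 0.794.
Then V = ψ·F = 0.7935·340 = 269.8 mol/h and L = F − V = 70.2 mol/h.

L = 70.2 mol/h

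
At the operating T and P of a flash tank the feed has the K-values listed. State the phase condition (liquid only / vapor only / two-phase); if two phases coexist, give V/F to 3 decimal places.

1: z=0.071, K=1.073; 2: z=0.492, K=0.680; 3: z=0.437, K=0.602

liquid only

ΣzᵢKᵢ = 0.674; Σzᵢ/Kᵢ = 1.516.
Since ΣzᵢKᵢ < 1 the mixture is below its bubble point — single liquid phase.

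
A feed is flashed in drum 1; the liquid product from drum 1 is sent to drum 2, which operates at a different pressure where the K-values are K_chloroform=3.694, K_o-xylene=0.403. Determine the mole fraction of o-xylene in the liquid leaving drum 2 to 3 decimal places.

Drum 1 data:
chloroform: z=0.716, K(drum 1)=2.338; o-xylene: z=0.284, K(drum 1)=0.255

x_o-xylene (drum 2) = 0.819

Drum 1:
Binary case is linear: z₁(K₁−1)(1+ψ₁(K₂−1)) + z₂(K₂−1)(1+ψ₁(K₁−1)) = 0
⇒ ψ₁ = [z₁(K₁−1)+z₂(K₂−1)] / [−(K₁−1)(K₂−1)] = 0.7464/0.9968 = 0.749
Drum-1 compositions:
  chloroform: x = 0.358, y = 0.836
  o-xylene: x = 0.642, y = 0.164
Drum-2 feed = drum-1 liquid: z₂ = (0.3577, 0.6423).
Drum 2:
Let ψ₂ = V/F and solve Σ zᵢ(Kᵢ−1)/(1+ψ₂(Kᵢ−1)) = 0.
Check two-phase: ΣzᵢKᵢ = 1.580 > 1 and Σzᵢ/Kᵢ = 1.691 > 1, so g(0) = 0.580 > 0 and g(1) = -0.691 < 0.
Iterate (Newton) starting at ψ₂ = 0.5:
  ψ₂ = 0.500: g = -0.1361, g' = -0.936 → ψ₂ = 0.355
  ψ₂ = 0.355: g = 0.0063, g' = -1.047 → ψ₂ = 0.361
Converged at ψ₂ = 0.361.
  chloroform: x = 0.181, y = 0.670
  o-xylene: x = 0.819, y = 0.330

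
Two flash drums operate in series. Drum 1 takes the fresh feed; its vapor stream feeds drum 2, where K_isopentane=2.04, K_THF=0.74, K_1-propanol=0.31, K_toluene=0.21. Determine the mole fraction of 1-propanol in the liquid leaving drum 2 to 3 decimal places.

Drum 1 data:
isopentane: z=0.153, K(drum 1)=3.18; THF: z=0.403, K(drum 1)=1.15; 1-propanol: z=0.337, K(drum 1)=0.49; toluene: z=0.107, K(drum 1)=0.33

x_1-propanol (drum 2) = 0.205

Drum 1:
Let ψ₁ = V/F and solve Σ zᵢ(Kᵢ−1)/(1+ψ₁(Kᵢ−1)) = 0.
Check two-phase: ΣzᵢKᵢ = 1.150 > 1 and Σzᵢ/Kᵢ = 1.411 > 1, so g(0) = 0.150 > 0 and g(1) = -0.411 < 0.
Newton iteration, ψ₁⁰ = 0.5:
  ψ₁ = 0.500: g = -0.1227, g' = -0.441 → ψ₁ = 0.222
  ψ₁ = 0.222: g = 0.0054, g' = -0.517 → ψ₁ = 0.232
Converged at ψ₁ = 0.232.
Drum-1 compositions:
  isopentane: x = 0.102, y = 0.323
  THF: x = 0.389, y = 0.448
  1-propanol: x = 0.382, y = 0.187
  toluene: x = 0.127, y = 0.042
Drum-2 feed = drum-1 vapor: z₂ = (0.3230, 0.4479, 0.1873, 0.0418).
Drum 2:
Let ψ₂ = V/F and solve Σ zᵢ(Kᵢ−1)/(1+ψ₂(Kᵢ−1)) = 0.
g(0) = ΣzᵢKᵢ − 1 = 0.057 and g(1) = 1 − Σzᵢ/Kᵢ = -0.567, so a root lies in (0, 1).
Iterate (Newton) starting at ψ₂ = 0.7:
  ψ₂ = 0.700: g = -0.2718, g' = -0.627 → ψ₂ = 0.266
  ψ₂ = 0.266: g = -0.0621, g' = -0.425 → ψ₂ = 0.120
  ψ₂ = 0.120: g = 0.0011, g' = -0.446 → ψ₂ = 0.122
Converged at ψ₂ = 0.122.
  isopentane: x = 0.287, y = 0.585
  THF: x = 0.463, y = 0.342
  1-propanol: x = 0.205, y = 0.063
  toluene: x = 0.046, y = 0.010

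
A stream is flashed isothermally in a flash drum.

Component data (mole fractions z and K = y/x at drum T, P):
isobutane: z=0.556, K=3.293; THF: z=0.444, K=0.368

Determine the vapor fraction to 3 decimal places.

ψ = 0.686

Material balance + equilibrium reduce to Σ zᵢ(Kᵢ−1)/(1+ψ(Kᵢ−1)) = 0.
Check two-phase: ΣzᵢKᵢ = 1.994 > 1 and Σzᵢ/Kᵢ = 1.375 > 1, so g(0) = 0.994 > 0 and g(1) = -0.375 < 0.
Newton iteration, ψ⁰ = 0.57:
  ψ = 0.570: g = 0.1140, g' = -0.983 → ψ = 0.686
Converged at ψ = 0.686.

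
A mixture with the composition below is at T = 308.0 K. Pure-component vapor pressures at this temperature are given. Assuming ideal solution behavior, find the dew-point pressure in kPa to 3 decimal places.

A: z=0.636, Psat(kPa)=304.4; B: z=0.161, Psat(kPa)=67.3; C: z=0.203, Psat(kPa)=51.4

Pdew = 118.609 kPa

At the dew point ψ → 1, so Σzᵢ/Kᵢ = 1 with Kᵢ = Pᵢˢᵃᵗ/P ⇒ 1/P = Σzᵢ/Pᵢˢᵃᵗ.
1/P = 0.636/304.4 + 0.161/67.3 + 0.203/51.4 = 0.008431 ⇒ P = 118.609 kPa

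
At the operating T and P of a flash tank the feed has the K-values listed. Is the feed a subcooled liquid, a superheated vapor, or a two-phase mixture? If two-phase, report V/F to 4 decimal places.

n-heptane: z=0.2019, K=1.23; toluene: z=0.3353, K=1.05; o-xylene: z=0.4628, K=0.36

subcooled liquid

ΣzᵢKᵢ = 0.7670; Σzᵢ/Kᵢ = 1.7690.
Since ΣzᵢKᵢ < 1 the mixture is below its bubble point — single liquid phase.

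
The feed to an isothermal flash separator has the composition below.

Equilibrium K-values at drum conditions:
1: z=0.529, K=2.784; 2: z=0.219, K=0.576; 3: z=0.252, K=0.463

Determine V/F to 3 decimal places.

Rachford–Rice: g(V/F) = Σ zᵢ(Kᵢ−1)/(1+V/F(Kᵢ−1)) = 0.
g(0) = ΣzᵢKᵢ − 1 = 0.716 and g(1) = 1 − Σzᵢ/Kᵢ = -0.114, so a root lies in (0, 1).
Newton–Raphson from V/F = 0.37:
  V/F = 0.370: g = 0.2895, g' = -0.779 → V/F = 0.741
  V/F = 0.741: g = 0.0461, g' = -0.596 → V/F = 0.819
  V/F = 0.819: g = -0.0001, g' = -0.602 → V/F = 0.818
Converged at V/F = 0.818.

V/F = 0.818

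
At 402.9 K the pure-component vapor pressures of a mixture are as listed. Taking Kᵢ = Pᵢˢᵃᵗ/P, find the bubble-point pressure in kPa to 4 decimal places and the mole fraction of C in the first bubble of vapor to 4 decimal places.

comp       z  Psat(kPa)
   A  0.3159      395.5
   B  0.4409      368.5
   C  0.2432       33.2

At the bubble point ψ → 0, so ΣzᵢKᵢ = 1 with Kᵢ = Pᵢˢᵃᵗ/P ⇒ P = ΣzᵢPᵢˢᵃᵗ.
P = 0.3159·395.5 + 0.4409·368.5 + 0.2432·33.2 = 295.4843 kPa
yᵢ = zᵢPᵢˢᵃᵗ/P ⇒ y_C = 0.2432·33.2/295.4843 = 0.0273

Pbub = 295.4843 kPa, y_C = 0.0273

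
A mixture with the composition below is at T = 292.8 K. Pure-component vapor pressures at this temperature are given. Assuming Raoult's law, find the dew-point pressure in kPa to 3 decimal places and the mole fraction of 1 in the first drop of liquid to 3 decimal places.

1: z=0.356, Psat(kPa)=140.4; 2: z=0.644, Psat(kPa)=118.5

At the dew point ψ → 1, so Σzᵢ/Kᵢ = 1 with Kᵢ = Pᵢˢᵃᵗ/P ⇒ 1/P = Σzᵢ/Pᵢˢᵃᵗ.
1/P = 0.356/140.4 + 0.644/118.5 = 0.007970 ⇒ P = 125.467 kPa
xᵢ = zᵢP/Pᵢˢᵃᵗ ⇒ x_1 = 0.356·125.467/140.4 = 0.318

Pdew = 125.467 kPa, x_1 = 0.318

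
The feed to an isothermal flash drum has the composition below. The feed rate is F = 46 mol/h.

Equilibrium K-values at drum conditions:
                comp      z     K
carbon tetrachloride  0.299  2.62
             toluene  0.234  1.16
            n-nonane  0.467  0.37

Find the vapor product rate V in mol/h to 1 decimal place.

V = 13.7 mol/h

Newton–Raphson from ψ = 0.4:
  ψ = 0.400: g = -0.0642, g' = -0.625 → ψ = 0.297
  ψ = 0.297: g = 0.0006, g' = -0.644 → ψ = 0.298
Converged at ψ = 0.298.
Then V = ψ·F = 0.2983·46 = 13.7 mol/h and L = F − V = 32.3 mol/h.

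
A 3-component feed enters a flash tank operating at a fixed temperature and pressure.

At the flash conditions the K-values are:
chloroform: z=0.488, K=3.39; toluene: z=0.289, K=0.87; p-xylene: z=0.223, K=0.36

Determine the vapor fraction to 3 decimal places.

ψ = 0.889

Material balance + equilibrium reduce to Σ zᵢ(Kᵢ−1)/(1+ψ(Kᵢ−1)) = 0.
g(0) = ΣzᵢKᵢ − 1 = 0.986 and g(1) = 1 − Σzᵢ/Kᵢ = -0.096, so a root lies in (0, 1).
Iterate (Newton) starting at ψ = 0.37:
  ψ = 0.370: g = 0.3925, g' = -0.947 → ψ = 0.784
  ψ = 0.784: g = 0.0773, g' = -0.712 → ψ = 0.893
  ψ = 0.893: g = -0.0035, g' = -0.788 → ψ = 0.889
Converged at ψ = 0.889.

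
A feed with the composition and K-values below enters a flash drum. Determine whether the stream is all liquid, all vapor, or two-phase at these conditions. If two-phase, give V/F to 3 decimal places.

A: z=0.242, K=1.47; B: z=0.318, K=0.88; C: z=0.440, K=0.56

ΣzᵢKᵢ = 0.882; Σzᵢ/Kᵢ = 1.312.
Since ΣzᵢKᵢ < 1 the mixture is below its bubble point — single liquid phase.

all liquid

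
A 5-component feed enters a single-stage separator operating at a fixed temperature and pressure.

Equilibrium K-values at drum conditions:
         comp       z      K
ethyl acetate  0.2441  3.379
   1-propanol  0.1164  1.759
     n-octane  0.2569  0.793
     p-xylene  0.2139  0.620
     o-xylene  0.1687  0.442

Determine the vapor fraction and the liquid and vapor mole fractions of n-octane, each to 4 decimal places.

Let ψ = V/F and solve Σ zᵢ(Kᵢ−1)/(1+ψ(Kᵢ−1)) = 0.
Check two-phase: ΣzᵢKᵢ = 1.4405 > 1 and Σzᵢ/Kᵢ = 1.1890 > 1, so g(0) = 0.4405 > 0 and g(1) = -0.1890 < 0.
Newton–Raphson from ψ = 0.5:
  ψ = 0.5000: g = 0.03904, g' = -0.4852 → ψ = 0.5805
  ψ = 0.5805: g = 0.00128, g' = -0.4560 → ψ = 0.5833
Converged at ψ = 0.5833.
Compositions from xᵢ = zᵢ/(1+ψ(Kᵢ−1)), yᵢ = Kᵢxᵢ:
  ethyl acetate: x = 0.1022, y = 0.3455
  1-propanol: x = 0.0807, y = 0.1419
  n-octane: x = 0.2922, y = 0.2317
  p-xylene: x = 0.2748, y = 0.1704
  o-xylene: x = 0.2501, y = 0.1105

ψ = 0.5833, x_n-octane = 0.2922, y_n-octane = 0.2317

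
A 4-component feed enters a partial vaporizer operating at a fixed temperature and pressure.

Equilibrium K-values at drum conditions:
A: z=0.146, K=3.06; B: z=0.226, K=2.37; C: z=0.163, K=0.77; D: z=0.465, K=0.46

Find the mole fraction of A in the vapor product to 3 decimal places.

Iterate (Newton) starting at V/F = 0.37:
  V/F = 0.370: g = 0.0214, g' = -0.608 → V/F = 0.405
  V/F = 0.405: g = 0.0003, g' = -0.592 → V/F = 0.406
Converged at V/F = 0.406.
Compositions from xᵢ = zᵢ/(1+V/F(Kᵢ−1)), yᵢ = Kᵢxᵢ:
  A: x = 0.080, y = 0.243
  B: x = 0.145, y = 0.344
  C: x = 0.180, y = 0.138
  D: x = 0.595, y = 0.274

y_A = 0.243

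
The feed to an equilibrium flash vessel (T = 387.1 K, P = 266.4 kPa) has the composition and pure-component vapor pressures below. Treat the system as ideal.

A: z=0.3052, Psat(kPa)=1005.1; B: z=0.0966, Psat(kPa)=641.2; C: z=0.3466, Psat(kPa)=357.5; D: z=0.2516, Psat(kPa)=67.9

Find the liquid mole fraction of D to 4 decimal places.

Raoult's law: Kᵢ = Pᵢˢᵃᵗ/P = Pᵢˢᵃᵗ/266.4.
  K_A = 1005.1/266.4 = 3.772898, K_B = 641.2/266.4 = 2.406907, K_C = 357.5/266.4 = 1.341967, K_D = 67.9/266.4 = 0.254880
Material balance + equilibrium reduce to Σ zᵢ(Kᵢ−1)/(1+ψ(Kᵢ−1)) = 0.
g(0) = ΣzᵢKᵢ − 1 = 0.9132 and g(1) = 1 − Σzᵢ/Kᵢ = -0.3664, so a root lies in (0, 1).
Newton iteration, ψ⁰ = 0.5:
  ψ = 0.5000: g = 0.23684, g' = -0.8623 → ψ = 0.7746
  ψ = 0.7746: g = -0.01584, g' = -1.0874 → ψ = 0.7601
  ψ = 0.7601: g = -0.00023, g' = -1.0560 → ψ = 0.7599
Converged at ψ = 0.7599.
Compositions from xᵢ = zᵢ/(1+ψ(Kᵢ−1)), yᵢ = Kᵢxᵢ:
  A: x = 0.0982, y = 0.3706
  B: x = 0.0467, y = 0.1124
  C: x = 0.2751, y = 0.3692
  D: x = 0.5800, y = 0.1478

x_D = 0.5800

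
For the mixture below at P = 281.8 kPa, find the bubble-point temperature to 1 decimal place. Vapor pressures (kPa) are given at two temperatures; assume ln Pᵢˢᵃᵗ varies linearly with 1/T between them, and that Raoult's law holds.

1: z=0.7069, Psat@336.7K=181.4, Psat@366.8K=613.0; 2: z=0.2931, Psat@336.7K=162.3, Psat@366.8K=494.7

T = 348.0 K

Bubble-point temperature: ΣzᵢPᵢˢᵃᵗ(T) = P. Interpolate ln Pᵢˢᵃᵗ = aᵢ + bᵢ/T.
  T = 336.7 K: ΣzᵢPᵢˢᵃᵗ = 175.80 kPa
  T = 366.8 K: ΣzᵢPᵢˢᵃᵗ = 578.33 kPa
  T = 351.8 K: ΣzᵢPᵢˢᵃᵗ = 327.65 kPa
  T = 344.2 K: ΣzᵢPᵢˢᵃᵗ = 241.13 kPa
  T = 348.0 K: ΣzᵢPᵢˢᵃᵗ = 281.55 kPa
  T = 349.9 K: ΣzᵢPᵢˢᵃᵗ = 303.85 kPa
Interpolating between 348.0 K and 349.9 K gives T ≈ 348.0 K.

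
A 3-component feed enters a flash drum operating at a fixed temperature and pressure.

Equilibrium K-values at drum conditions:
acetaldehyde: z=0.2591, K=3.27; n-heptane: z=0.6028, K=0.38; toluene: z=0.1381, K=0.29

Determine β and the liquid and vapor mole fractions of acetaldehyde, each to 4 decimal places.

Iterate (Newton) starting at β = 0.5:
  β = 0.5000: g = -0.41818, g' = -0.9469 → β = 0.0584
  β = 0.0584: g = 0.02926, g' = -1.3661 → β = 0.0798
  β = 0.0798: g = 0.00082, g' = -1.2917 → β = 0.0804
Converged at β = 0.0804.
Compositions from xᵢ = zᵢ/(1+β(Kᵢ−1)), yᵢ = Kᵢxᵢ:
  acetaldehyde: x = 0.2191, y = 0.7164
  n-heptane: x = 0.6344, y = 0.2411
  toluene: x = 0.1465, y = 0.0425

β = 0.0804, x_acetaldehyde = 0.2191, y_acetaldehyde = 0.7164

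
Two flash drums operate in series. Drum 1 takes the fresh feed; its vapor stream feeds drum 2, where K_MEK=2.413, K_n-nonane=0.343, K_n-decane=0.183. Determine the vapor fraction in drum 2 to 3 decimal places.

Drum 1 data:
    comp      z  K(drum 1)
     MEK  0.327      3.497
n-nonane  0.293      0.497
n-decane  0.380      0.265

Drum 1:
Rachford–Rice: g(ψ₁) = Σ zᵢ(Kᵢ−1)/(1+ψ₁(Kᵢ−1)) = 0.
Feasibility: ΣzᵢKᵢ = 1.390, Σzᵢ/Kᵢ = 2.117 — both > 1, two phases present.
Iterate (Newton) starting at ψ₁ = 0.58:
  ψ₁ = 0.580: g = -0.3614, g' = -1.112 → ψ₁ = 0.255
  ψ₁ = 0.255: g = -0.0138, g' = -1.170 → ψ₁ = 0.243
Converged at ψ₁ = 0.243.
Drum-1 compositions:
  MEK: x = 0.203, y = 0.711
  n-nonane: x = 0.334, y = 0.166
  n-decane: x = 0.463, y = 0.123
Drum-2 feed = drum-1 vapor: z₂ = (0.7115, 0.1659, 0.1226).
Drum 2:
Material balance + equilibrium reduce to Σ zᵢ(Kᵢ−1)/(1+ψ₂(Kᵢ−1)) = 0.
g(0) = ΣzᵢKᵢ − 1 = 0.796 and g(1) = 1 − Σzᵢ/Kᵢ = -0.449, so a root lies in (0, 1).
Newton iteration, ψ₂⁰ = 0.5:
  ψ₂ = 0.500: g = 0.2574, g' = -0.881 → ψ₂ = 0.792
  ψ₂ = 0.792: g = -0.0371, g' = -1.286 → ψ₂ = 0.763
  ψ₂ = 0.763: g = -0.0014, g' = -1.195 → ψ₂ = 0.762
Converged at ψ₂ = 0.762.
  MEK: x = 0.343, y = 0.826
  n-nonane: x = 0.332, y = 0.114
  n-decane: x = 0.325, y = 0.059

V/F (drum 2) = 0.762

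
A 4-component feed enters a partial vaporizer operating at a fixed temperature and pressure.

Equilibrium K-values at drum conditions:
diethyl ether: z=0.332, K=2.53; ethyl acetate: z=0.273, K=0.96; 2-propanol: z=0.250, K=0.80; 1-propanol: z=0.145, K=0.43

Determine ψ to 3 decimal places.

Rachford–Rice: g(ψ) = Σ zᵢ(Kᵢ−1)/(1+ψ(Kᵢ−1)) = 0.
g(0) = ΣzᵢKᵢ − 1 = 0.364 and g(1) = 1 − Σzᵢ/Kᵢ = -0.065, so a root lies in (0, 1).
Iterate (Newton) starting at ψ = 0.5:
  ψ = 0.500: g = 0.1055, g' = -0.354 → ψ = 0.798
  ψ = 0.798: g = 0.0064, g' = -0.331 → ψ = 0.817
Converged at ψ = 0.817.

ψ = 0.817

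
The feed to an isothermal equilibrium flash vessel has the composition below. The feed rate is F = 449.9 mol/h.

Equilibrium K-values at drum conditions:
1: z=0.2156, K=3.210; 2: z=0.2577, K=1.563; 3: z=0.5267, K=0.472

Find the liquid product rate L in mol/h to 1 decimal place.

L = 255.4 mol/h

Let β = V/F and solve Σ zᵢ(Kᵢ−1)/(1+β(Kᵢ−1)) = 0.
Check two-phase: ΣzᵢKᵢ = 1.3435 > 1 and Σzᵢ/Kᵢ = 1.3479 > 1, so g(0) = 0.3435 > 0 and g(1) = -0.3479 < 0.
Iterate (Newton) starting at β = 0.5:
  β = 0.5000: g = -0.03828, g' = -0.5585 → β = 0.4315
  β = 0.4315: g = 0.00050, g' = -0.5751 → β = 0.4323
Converged at β = 0.4323.
Then V = β·F = 0.4323·449.9 = 194.5 mol/h and L = F − V = 255.4 mol/h.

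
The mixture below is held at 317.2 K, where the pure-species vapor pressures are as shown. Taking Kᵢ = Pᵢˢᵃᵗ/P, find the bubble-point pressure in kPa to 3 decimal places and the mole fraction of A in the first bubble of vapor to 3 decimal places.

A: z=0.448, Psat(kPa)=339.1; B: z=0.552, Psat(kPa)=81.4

Pbub = 196.850 kPa, y_A = 0.772

At the bubble point ψ → 0, so ΣzᵢKᵢ = 1 with Kᵢ = Pᵢˢᵃᵗ/P ⇒ P = ΣzᵢPᵢˢᵃᵗ.
P = 0.448·339.1 + 0.552·81.4 = 196.850 kPa
yᵢ = zᵢPᵢˢᵃᵗ/P ⇒ y_A = 0.448·339.1/196.850 = 0.772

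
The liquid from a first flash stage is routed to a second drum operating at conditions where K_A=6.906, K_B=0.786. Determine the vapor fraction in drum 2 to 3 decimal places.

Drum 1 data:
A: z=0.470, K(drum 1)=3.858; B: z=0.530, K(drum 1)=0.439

V/F (drum 2) = 0.625

Drum 1:
Let ψ₁ = V/F and solve Σ zᵢ(Kᵢ−1)/(1+ψ₁(Kᵢ−1)) = 0.
Feasibility: ΣzᵢKᵢ = 2.046, Σzᵢ/Kᵢ = 1.329 — both > 1, two phases present.
Iterate (Newton) starting at ψ₁ = 0.63:
  ψ₁ = 0.630: g = 0.0198, g' = -0.888 → ψ₁ = 0.652
Converged at ψ₁ = 0.652.
Drum-1 compositions:
  A: x = 0.164, y = 0.633
  B: x = 0.836, y = 0.367
Drum-2 feed = drum-1 liquid: z₂ = (0.1641, 0.8359).
Drum 2:
Rachford–Rice: g(ψ₂) = Σ zᵢ(Kᵢ−1)/(1+ψ₂(Kᵢ−1)) = 0.
g(0) = ΣzᵢKᵢ − 1 = 0.790 and g(1) = 1 − Σzᵢ/Kᵢ = -0.087, so a root lies in (0, 1).
Binary case is linear: z₁(K₁−1)(1+ψ₂(K₂−1)) + z₂(K₂−1)(1+ψ₂(K₁−1)) = 0
⇒ ψ₂ = [z₁(K₁−1)+z₂(K₂−1)] / [−(K₁−1)(K₂−1)] = 0.7902/1.2639 = 0.625
  A: x = 0.035, y = 0.241
  B: x = 0.965, y = 0.759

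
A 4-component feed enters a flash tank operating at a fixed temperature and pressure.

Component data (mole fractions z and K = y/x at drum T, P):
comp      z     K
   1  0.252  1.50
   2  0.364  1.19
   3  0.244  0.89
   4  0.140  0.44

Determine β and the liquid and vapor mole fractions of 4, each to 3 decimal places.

β = 0.678, x_4 = 0.226, y_4 = 0.099

Rachford–Rice: g(β) = Σ zᵢ(Kᵢ−1)/(1+β(Kᵢ−1)) = 0.
Feasibility: ΣzᵢKᵢ = 1.090, Σzᵢ/Kᵢ = 1.066 — both > 1, two phases present.
Newton iteration, β⁰ = 0.4:
  β = 0.400: g = 0.0402, g' = -0.131 → β = 0.706
  β = 0.706: g = -0.0047, g' = -0.168 → β = 0.678
Converged at β = 0.678.
Compositions from xᵢ = zᵢ/(1+β(Kᵢ−1)), yᵢ = Kᵢxᵢ:
  1: x = 0.188, y = 0.282
  2: x = 0.322, y = 0.384
  3: x = 0.264, y = 0.235
  4: x = 0.226, y = 0.099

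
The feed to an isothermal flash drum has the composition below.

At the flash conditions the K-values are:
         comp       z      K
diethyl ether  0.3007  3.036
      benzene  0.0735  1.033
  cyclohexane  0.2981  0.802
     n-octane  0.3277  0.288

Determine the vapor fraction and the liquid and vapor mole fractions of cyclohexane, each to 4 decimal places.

Let ψ = V/F and solve Σ zᵢ(Kᵢ−1)/(1+ψ(Kᵢ−1)) = 0.
Feasibility: ΣzᵢKᵢ = 1.3223, Σzᵢ/Kᵢ = 1.6797 — both > 1, two phases present.
Newton iteration, ψ⁰ = 0.52:
  ψ = 0.5200: g = -0.13653, g' = -0.7276 → ψ = 0.3324
  ψ = 0.3324: g = -0.00129, g' = -0.7419 → ψ = 0.3306
Converged at ψ = 0.3306.
Compositions from xᵢ = zᵢ/(1+ψ(Kᵢ−1)), yᵢ = Kᵢxᵢ:
  diethyl ether: x = 0.1797, y = 0.5456
  benzene: x = 0.0727, y = 0.0751
  cyclohexane: x = 0.3190, y = 0.2558
  n-octane: x = 0.4286, y = 0.1234

ψ = 0.3306, x_cyclohexane = 0.3190, y_cyclohexane = 0.2558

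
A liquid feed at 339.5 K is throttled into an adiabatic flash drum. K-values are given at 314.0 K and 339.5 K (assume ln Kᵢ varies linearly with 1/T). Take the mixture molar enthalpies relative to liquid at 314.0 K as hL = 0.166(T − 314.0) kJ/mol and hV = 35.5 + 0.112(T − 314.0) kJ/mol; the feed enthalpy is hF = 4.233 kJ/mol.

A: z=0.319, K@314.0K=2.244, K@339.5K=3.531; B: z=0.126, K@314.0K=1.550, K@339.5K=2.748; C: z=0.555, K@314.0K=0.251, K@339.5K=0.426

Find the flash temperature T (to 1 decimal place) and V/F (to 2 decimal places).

T = 316.1 K, V/F = 0.11

Adiabatic flash: solve Rachford–Rice at each trial T, then check hF = ψ·hV(T) + (1−ψ)·hL(T).
  T = 314.0 K: K = (2.244, 1.550, 0.251), RR gives ψ = 0.061, H_out = 2.179 kJ/mol
  T = 339.5 K: K = (3.531, 2.748, 0.426), RR gives ψ = 0.532, H_out = 22.370 kJ/mol
  T = 326.8 K: K = (2.842, 2.089, 0.331), RR gives ψ = 0.319, H_out = 13.220 kJ/mol
  T = 320.4 K: K = (2.532, 1.805, 0.289), RR gives ψ = 0.201, H_out = 8.144 kJ/mol
  T = 317.2 K: K = (2.385, 1.674, 0.269), RR gives ψ = 0.135, H_out = 5.310 kJ/mol
  T = 315.6 K: K = (2.314, 1.611, 0.260), RR gives ψ = 0.099, H_out = 3.787 kJ/mol
Linear interpolation between T = 315.6 (H_out = 3.787) and T = 317.2 (H_out = 5.310) on hF = 4.233 gives T ≈ 316.1 K, at which ψ = 0.11.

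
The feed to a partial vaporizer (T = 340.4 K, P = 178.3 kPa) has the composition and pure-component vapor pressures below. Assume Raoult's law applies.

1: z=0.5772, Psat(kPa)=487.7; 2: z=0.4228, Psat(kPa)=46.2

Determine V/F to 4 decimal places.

Raoult's law: Kᵢ = Pᵢˢᵃᵗ/P = Pᵢˢᵃᵗ/178.3.
  K_1 = 487.7/178.3 = 2.735278, K_2 = 46.2/178.3 = 0.259114
Material balance + equilibrium reduce to Σ zᵢ(Kᵢ−1)/(1+V/F(Kᵢ−1)) = 0.
Feasibility: ΣzᵢKᵢ = 1.6884, Σzᵢ/Kᵢ = 1.8427 — both > 1, two phases present.
Binary case is linear: z₁(K₁−1)(1+V/F(K₂−1)) + z₂(K₂−1)(1+V/F(K₁−1)) = 0
⇒ V/F = [z₁(K₁−1)+z₂(K₂−1)] / [−(K₁−1)(K₂−1)] = 0.68836/1.28564 = 0.5354

V/F = 0.5354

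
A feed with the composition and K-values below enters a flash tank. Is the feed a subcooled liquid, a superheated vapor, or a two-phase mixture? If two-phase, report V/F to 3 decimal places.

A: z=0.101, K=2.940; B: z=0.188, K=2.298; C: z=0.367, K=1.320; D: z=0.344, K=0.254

two-phase, V/F = 0.414

ΣzᵢKᵢ = 1.301; Σzᵢ/Kᵢ = 1.749.
Both exceed 1, so a two-phase solution exists.
Newton–Raphson from ψ = 0.5:
  ψ = 0.500: g = -0.0606, g' = -0.729 → ψ = 0.417
  ψ = 0.417: g = -0.0022, g' = -0.682 → ψ = 0.414
Converged at ψ = 0.414.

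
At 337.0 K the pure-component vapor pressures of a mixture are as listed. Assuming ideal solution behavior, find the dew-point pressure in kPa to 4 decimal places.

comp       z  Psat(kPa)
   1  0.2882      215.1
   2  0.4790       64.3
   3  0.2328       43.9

At the dew point ψ → 1, so Σzᵢ/Kᵢ = 1 with Kᵢ = Pᵢˢᵃᵗ/P ⇒ 1/P = Σzᵢ/Pᵢˢᵃᵗ.
1/P = 0.2882/215.1 + 0.4790/64.3 + 0.2328/43.9 = 0.0140923 ⇒ P = 70.9609 kPa

Pdew = 70.9609 kPa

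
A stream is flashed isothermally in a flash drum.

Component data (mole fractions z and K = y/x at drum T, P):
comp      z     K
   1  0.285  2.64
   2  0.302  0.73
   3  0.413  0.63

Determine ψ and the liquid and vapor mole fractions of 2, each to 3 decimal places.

Rachford–Rice: g(ψ) = Σ zᵢ(Kᵢ−1)/(1+ψ(Kᵢ−1)) = 0.
g(0) = ΣzᵢKᵢ − 1 = 0.233 and g(1) = 1 − Σzᵢ/Kᵢ = -0.177, so a root lies in (0, 1).
Newton iteration, ψ⁰ = 0.5:
  ψ = 0.500: g = -0.0249, g' = -0.346 → ψ = 0.428
  ψ = 0.428: g = 0.0009, g' = -0.373 → ψ = 0.430
Converged at ψ = 0.430.
Compositions from xᵢ = zᵢ/(1+ψ(Kᵢ−1)), yᵢ = Kᵢxᵢ:
  1: x = 0.167, y = 0.441
  2: x = 0.342, y = 0.249
  3: x = 0.491, y = 0.309

ψ = 0.430, x_2 = 0.342, y_2 = 0.249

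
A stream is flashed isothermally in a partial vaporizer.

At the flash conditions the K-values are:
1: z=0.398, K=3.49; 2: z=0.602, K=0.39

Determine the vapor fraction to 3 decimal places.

ψ = 0.411

Newton iteration, ψ⁰ = 0.5:
  ψ = 0.500: g = -0.0869, g' = -0.953 → ψ = 0.409
  ψ = 0.409: g = 0.0019, g' = -1.004 → ψ = 0.411
Converged at ψ = 0.411.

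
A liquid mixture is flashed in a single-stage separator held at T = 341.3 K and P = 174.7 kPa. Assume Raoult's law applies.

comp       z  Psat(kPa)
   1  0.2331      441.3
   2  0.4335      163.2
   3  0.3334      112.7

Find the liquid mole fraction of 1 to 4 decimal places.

Raoult's law: Kᵢ = Pᵢˢᵃᵗ/P = Pᵢˢᵃᵗ/174.7.
  K_1 = 441.3/174.7 = 2.526045, K_2 = 163.2/174.7 = 0.934173, K_3 = 112.7/174.7 = 0.645106
Material balance + equilibrium reduce to Σ zᵢ(Kᵢ−1)/(1+V/F(Kᵢ−1)) = 0.
Check two-phase: ΣzᵢKᵢ = 1.2089 > 1 and Σzᵢ/Kᵢ = 1.0731 > 1, so g(0) = 0.2089 > 0 and g(1) = -0.0731 < 0.
Newton–Raphson from V/F = 0.5:
  V/F = 0.5000: g = 0.02841, g' = -0.2387 → V/F = 0.6190
  V/F = 0.6190: g = 0.00154, g' = -0.2146 → V/F = 0.6262
Converged at V/F = 0.6262.
Compositions from xᵢ = zᵢ/(1+V/F(Kᵢ−1)), yᵢ = Kᵢxᵢ:
  1: x = 0.1192, y = 0.3011
  2: x = 0.4521, y = 0.4224
  3: x = 0.4287, y = 0.2765

x_1 = 0.1192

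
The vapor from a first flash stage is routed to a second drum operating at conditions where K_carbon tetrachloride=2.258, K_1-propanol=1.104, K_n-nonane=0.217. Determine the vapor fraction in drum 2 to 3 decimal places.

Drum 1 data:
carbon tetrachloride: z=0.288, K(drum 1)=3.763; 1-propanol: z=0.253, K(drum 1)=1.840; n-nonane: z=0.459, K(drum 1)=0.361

V/F (drum 2) = 0.540

Drum 1:
Rachford–Rice: g(ψ₁) = Σ zᵢ(Kᵢ−1)/(1+ψ₁(Kᵢ−1)) = 0.
g(0) = ΣzᵢKᵢ − 1 = 0.715 and g(1) = 1 − Σzᵢ/Kᵢ = -0.486, so a root lies in (0, 1).
Iterate (Newton) starting at ψ₁ = 0.7:
  ψ₁ = 0.700: g = -0.1256, g' = -0.940 → ψ₁ = 0.566
  ψ₁ = 0.566: g = -0.0053, g' = -0.876 → ψ₁ = 0.560
Converged at ψ₁ = 0.560.
Drum-1 compositions:
  carbon tetrachloride: x = 0.113, y = 0.425
  1-propanol: x = 0.172, y = 0.317
  n-nonane: x = 0.715, y = 0.258
Drum-2 feed = drum-1 vapor: z₂ = (0.4254, 0.3166, 0.2581).
Drum 2:
Let ψ₂ = V/F and solve Σ zᵢ(Kᵢ−1)/(1+ψ₂(Kᵢ−1)) = 0.
Check two-phase: ΣzᵢKᵢ = 1.366 > 1 and Σzᵢ/Kᵢ = 1.664 > 1, so g(0) = 0.366 > 0 and g(1) = -0.664 < 0.
Iterate (Newton) starting at ψ₂ = 0.41:
  ψ₂ = 0.410: g = 0.0870, g' = -0.639 → ψ₂ = 0.546
  ψ₂ = 0.546: g = -0.0046, g' = -0.722 → ψ₂ = 0.540
Converged at ψ₂ = 0.540.
  carbon tetrachloride: x = 0.253, y = 0.572
  1-propanol: x = 0.300, y = 0.331
  n-nonane: x = 0.447, y = 0.097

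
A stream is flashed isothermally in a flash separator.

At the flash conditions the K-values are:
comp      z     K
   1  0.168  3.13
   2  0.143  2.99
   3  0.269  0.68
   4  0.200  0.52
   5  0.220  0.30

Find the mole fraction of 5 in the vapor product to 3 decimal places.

Newton iteration, ψ⁰ = 0.5:
  ψ = 0.500: g = -0.1498, g' = -0.695 → ψ = 0.284
  ψ = 0.284: g = 0.0064, g' = -0.790 → ψ = 0.293
Converged at ψ = 0.293.
Compositions from xᵢ = zᵢ/(1+ψ(Kᵢ−1)), yᵢ = Kᵢxᵢ:
  1: x = 0.104, y = 0.324
  2: x = 0.090, y = 0.270
  3: x = 0.297, y = 0.202
  4: x = 0.233, y = 0.121
  5: x = 0.277, y = 0.083

y_5 = 0.083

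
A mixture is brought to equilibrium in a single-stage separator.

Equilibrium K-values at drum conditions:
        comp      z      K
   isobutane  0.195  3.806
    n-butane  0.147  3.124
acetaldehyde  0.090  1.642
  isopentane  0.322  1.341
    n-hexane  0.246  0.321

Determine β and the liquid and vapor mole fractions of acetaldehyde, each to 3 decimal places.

Rachford–Rice: g(β) = Σ zᵢ(Kᵢ−1)/(1+β(Kᵢ−1)) = 0.
g(0) = ΣzᵢKᵢ − 1 = 0.860 and g(1) = 1 − Σzᵢ/Kᵢ = -0.160, so a root lies in (0, 1).
Newton iteration, β⁰ = 0.5:
  β = 0.500: g = 0.2638, g' = -0.730 → β = 0.861
  β = 0.861: g = -0.0096, g' = -0.910 → β = 0.851
  β = 0.851: g = -0.0001, g' = -0.892 → β = 0.850
Converged at β = 0.850.
Compositions from xᵢ = zᵢ/(1+β(Kᵢ−1)), yᵢ = Kᵢxᵢ:
  isobutane: x = 0.058, y = 0.219
  n-butane: x = 0.052, y = 0.164
  acetaldehyde: x = 0.058, y = 0.096
  isopentane: x = 0.250, y = 0.335
  n-hexane: x = 0.582, y = 0.187

β = 0.850, x_acetaldehyde = 0.058, y_acetaldehyde = 0.096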